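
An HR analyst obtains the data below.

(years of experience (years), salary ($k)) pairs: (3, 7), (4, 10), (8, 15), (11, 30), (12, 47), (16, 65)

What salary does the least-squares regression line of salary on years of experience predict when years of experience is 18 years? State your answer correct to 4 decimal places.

n = 6, Σx = 54, Σy = 174, Σxy = 2115, Σx² = 610
Sxx = Σx² − (Σx)²/n = 610 − 486 = 124
Sxy = Σxy − (Σx)(Σy)/n = 2115 − 1566 = 549
b = Sxy/Sxx = 549/124 = 4.427419
a = ȳ − b·x̄ = 29 − 4.427419·9 = -10.846774
ŷ(18) = a + b·18 = -10.846774 + 4.427419·18 = 68.846774

68.8468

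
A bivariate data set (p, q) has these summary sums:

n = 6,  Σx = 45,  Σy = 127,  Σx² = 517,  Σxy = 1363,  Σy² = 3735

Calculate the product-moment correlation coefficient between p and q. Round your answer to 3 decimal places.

Sxx = Σx² − (Σx)²/n = 517 − 337.5 = 179.5
Sxy = Σxy − (Σx)(Σy)/n = 1363 − 952.5 = 410.5
Syy = Σy² − (Σy)²/n = 3735 − 2688.166667 = 1046.833333
r = Sxy/√(Sxx·Syy) = 410.5/√(187906.583333) = 410.5/433.481930 = 0.946983

0.947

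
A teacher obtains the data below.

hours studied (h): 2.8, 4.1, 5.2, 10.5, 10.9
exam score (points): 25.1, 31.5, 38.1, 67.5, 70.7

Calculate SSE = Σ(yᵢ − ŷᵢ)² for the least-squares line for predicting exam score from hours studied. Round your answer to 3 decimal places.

0.870

n = 5, Σx = 33.5, Σy = 232.9, Σxy = 1876.93, Σx² = 280.75, Σy² = 12628.61
Sxx = Σx² − (Σx)²/n = 280.75 − 224.45 = 56.3
Sxy = Σxy − (Σx)(Σy)/n = 1876.93 − 1560.43 = 316.5
Syy = Σy² − (Σy)²/n = 12628.61 − 10848.482 = 1780.128
b = Sxy/Sxx = 316.5/56.3 = 5.621670
SSE = Syy − b·Sxy = 1780.128 − 5.621670·316.5 = 0.869563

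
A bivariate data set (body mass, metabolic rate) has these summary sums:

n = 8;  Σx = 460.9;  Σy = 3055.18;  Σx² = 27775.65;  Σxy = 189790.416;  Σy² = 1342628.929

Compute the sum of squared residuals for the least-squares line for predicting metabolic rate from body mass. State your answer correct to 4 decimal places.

Sxx = Σx² − (Σx)²/n = 27775.65 − 26553.60125 = 1222.04875
Sxy = Σxy − (Σx)(Σy)/n = 189790.416 − 176016.55775 = 13773.85825
Syy = Σy² − (Σy)²/n = 1342628.929 − 1166765.60405 = 175863.32495
b = Sxy/Sxx = 13773.85825/1222.04875 = 11.271120
SSE = Syy − b·Sxy = 175863.32495 − 11.271120·13773.85825 = 20616.514141

20616.5141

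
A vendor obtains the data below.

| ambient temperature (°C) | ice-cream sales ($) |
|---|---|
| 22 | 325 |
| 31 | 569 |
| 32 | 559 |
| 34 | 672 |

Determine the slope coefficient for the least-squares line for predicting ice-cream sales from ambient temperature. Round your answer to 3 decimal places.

27.212

n = 4, Σx = 119, Σy = 2125, Σxy = 65525, Σx² = 3625
Sxx = Σx² − (Σx)²/n = 3625 − 3540.25 = 84.75
Sxy = Σxy − (Σx)(Σy)/n = 65525 − 63218.75 = 2306.25
b = Sxy/Sxx = 2306.25/84.75 = 27.212389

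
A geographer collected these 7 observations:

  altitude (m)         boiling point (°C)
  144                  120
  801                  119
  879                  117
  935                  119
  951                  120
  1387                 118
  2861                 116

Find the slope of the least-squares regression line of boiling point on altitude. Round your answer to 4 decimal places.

-0.0014

n = 7, Σx = 7958, Σy = 829, Σxy = 936369, Σx² = 13322694
Sxx = Σx² − (Σx)²/n = 13322694 − 9047109.142857 = 4275584.857143
Sxy = Σxy − (Σx)(Σy)/n = 936369 − 942454.571429 = -6085.571429
b = Sxy/Sxx = -6085.571429/4275584.857143 = -0.001423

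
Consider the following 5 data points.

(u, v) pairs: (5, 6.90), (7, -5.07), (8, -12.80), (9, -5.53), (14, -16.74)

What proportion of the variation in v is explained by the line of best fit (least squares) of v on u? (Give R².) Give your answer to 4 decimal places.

0.6992

n = 5, Σx = 43, Σy = -33.24, Σxy = -387.52, Σx² = 415, Σy² = 547.9634
Sxx = Σx² − (Σx)²/n = 415 − 369.8 = 45.2
Sxy = Σxy − (Σx)(Σy)/n = -387.52 − (-285.864) = -101.656
Syy = Σy² − (Σy)²/n = 547.9634 − 220.97952 = 326.98388
R² = Sxy²/(Sxx·Syy) = (-101.656)²/(45.2·326.98388) = 0.699200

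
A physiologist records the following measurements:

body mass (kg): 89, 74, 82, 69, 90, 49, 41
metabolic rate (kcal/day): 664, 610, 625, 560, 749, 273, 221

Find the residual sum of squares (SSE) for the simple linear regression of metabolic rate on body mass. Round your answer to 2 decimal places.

9339.39

n = 7, Σx = 494, Σy = 3702, Σxy = 283974, Σx² = 37064, Σy² = 2201592
Sxx = Σx² − (Σx)²/n = 37064 − 34862.285714 = 2201.714286
Sxy = Σxy − (Σx)(Σy)/n = 283974 − 261255.428571 = 22718.571429
Syy = Σy² − (Σy)²/n = 2201592 − 1957829.142857 = 243762.857143
b = Sxy/Sxx = 22718.571429/2201.714286 = 10.318583
SSE = Syy − b·Sxy = 243762.857143 − 10.318583·22718.571429 = 9339.393979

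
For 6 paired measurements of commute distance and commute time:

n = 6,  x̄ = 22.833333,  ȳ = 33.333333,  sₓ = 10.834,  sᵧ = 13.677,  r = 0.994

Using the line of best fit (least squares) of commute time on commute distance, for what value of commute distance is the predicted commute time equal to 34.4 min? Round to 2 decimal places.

23.68

b = r · sᵧ/sₓ = 0.994 · 13.677/10.834 = 1.254840
a = ȳ − b·x̄ = 33.333333 − 1.254840·22.833333 = 4.681150
Set a + b·x = 34.4: x = (34.4 − 4.681150) / 1.254840 = 23.683375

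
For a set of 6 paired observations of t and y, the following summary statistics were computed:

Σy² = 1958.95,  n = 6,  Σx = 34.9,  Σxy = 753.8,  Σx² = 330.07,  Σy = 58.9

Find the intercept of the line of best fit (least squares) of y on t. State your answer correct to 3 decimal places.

-9.006

Sxx = Σx² − (Σx)²/n = 330.07 − 203.001667 = 127.068333
Sxy = Σxy − (Σx)(Σy)/n = 753.8 − 342.601667 = 411.198333
b = Sxy/Sxx = 411.198333/127.068333 = 3.236041
a = ȳ − b·x̄ = 9.816667 − 3.236041·5.816667 = -9.006305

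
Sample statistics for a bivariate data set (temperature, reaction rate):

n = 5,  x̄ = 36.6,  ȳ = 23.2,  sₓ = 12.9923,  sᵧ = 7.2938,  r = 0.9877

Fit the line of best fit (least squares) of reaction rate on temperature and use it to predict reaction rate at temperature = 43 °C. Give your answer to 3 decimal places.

b = r · sᵧ/sₓ = 0.9877 · 7.2938/12.9923 = 0.554489
a = ȳ − b·x̄ = 23.2 − 0.554489·36.6 = 2.905706
ŷ(43) = a + b·43 = 2.905706 + 0.554489·43 = 26.748729

26.749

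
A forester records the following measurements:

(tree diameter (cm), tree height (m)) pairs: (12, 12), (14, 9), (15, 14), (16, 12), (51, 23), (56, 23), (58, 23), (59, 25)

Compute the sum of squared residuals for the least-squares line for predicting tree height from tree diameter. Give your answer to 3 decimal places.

n = 8, Σx = 281, Σy = 141, Σxy = 5942, Σx² = 13403, Σy² = 2777
Sxx = Σx² − (Σx)²/n = 13403 − 9870.125 = 3532.875
Sxy = Σxy − (Σx)(Σy)/n = 5942 − 4952.625 = 989.375
Syy = Σy² − (Σy)²/n = 2777 − 2485.125 = 291.875
b = Sxy/Sxx = 989.375/3532.875 = 0.280048
SSE = Syy − b·Sxy = 291.875 − 0.280048·989.375 = 14.802392

14.802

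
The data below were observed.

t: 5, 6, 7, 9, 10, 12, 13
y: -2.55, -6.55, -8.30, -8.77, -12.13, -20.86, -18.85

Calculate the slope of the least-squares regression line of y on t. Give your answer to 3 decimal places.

-2.093

n = 7, Σx = 62, Σy = -78.01, Σxy = -805.75, Σx² = 604
Sxx = Σx² − (Σx)²/n = 604 − 549.142857 = 54.857143
Sxy = Σxy − (Σx)(Σy)/n = -805.75 − (-690.945714) = -114.804286
b = Sxy/Sxx = -114.804286/54.857143 = -2.092786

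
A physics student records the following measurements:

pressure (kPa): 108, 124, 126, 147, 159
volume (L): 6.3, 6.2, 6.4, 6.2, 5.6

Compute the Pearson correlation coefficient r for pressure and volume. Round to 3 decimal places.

-0.775

n = 5, Σx = 664, Σy = 30.7, Σxy = 4057.4, Σx² = 89806, Σy² = 188.89
Sxx = Σx² − (Σx)²/n = 89806 − 88179.2 = 1626.8
Sxy = Σxy − (Σx)(Σy)/n = 4057.4 − 4076.96 = -19.56
Syy = Σy² − (Σy)²/n = 188.89 − 188.498 = 0.392
r = Sxy/√(Sxx·Syy) = -19.56/√(637.7056) = -19.56/25.252834 = -0.774567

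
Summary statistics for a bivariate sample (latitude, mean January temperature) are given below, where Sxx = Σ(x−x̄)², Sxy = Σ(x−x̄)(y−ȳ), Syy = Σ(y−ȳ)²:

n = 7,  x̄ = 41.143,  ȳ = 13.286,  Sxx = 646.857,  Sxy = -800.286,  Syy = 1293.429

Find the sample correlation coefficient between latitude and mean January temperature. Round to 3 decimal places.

r = Sxy/√(Sxx·Syy) = -800.286/√(836663.602653) = -800.286/914.693174 = -0.874923

-0.875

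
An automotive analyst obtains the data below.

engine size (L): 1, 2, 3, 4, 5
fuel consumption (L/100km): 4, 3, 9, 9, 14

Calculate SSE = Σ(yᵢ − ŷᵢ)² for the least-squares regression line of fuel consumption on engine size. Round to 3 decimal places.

11.200

n = 5, Σx = 15, Σy = 39, Σxy = 143, Σx² = 55, Σy² = 383
Sxx = Σx² − (Σx)²/n = 55 − 45 = 10
Sxy = Σxy − (Σx)(Σy)/n = 143 − 117 = 26
Syy = Σy² − (Σy)²/n = 383 − 304.2 = 78.8
b = Sxy/Sxx = 26/10 = 2.6
SSE = Syy − b·Sxy = 78.8 − 2.6·26 = 11.2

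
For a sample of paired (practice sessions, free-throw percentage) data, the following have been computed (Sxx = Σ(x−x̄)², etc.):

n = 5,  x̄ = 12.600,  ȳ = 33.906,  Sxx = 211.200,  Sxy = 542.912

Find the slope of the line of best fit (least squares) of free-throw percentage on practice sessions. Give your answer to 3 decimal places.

2.571

b = Sxy/Sxx = 542.912/211.2 = 2.570606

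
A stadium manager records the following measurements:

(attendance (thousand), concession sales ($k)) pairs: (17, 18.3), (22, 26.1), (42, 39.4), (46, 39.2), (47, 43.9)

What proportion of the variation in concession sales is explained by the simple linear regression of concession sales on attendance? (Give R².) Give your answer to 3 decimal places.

0.963

n = 5, Σx = 174, Σy = 166.9, Σxy = 6406.6, Σx² = 6862, Σy² = 6032.31
Sxx = Σx² − (Σx)²/n = 6862 − 6055.2 = 806.8
Sxy = Σxy − (Σx)(Σy)/n = 6406.6 − 5808.12 = 598.48
Syy = Σy² − (Σy)²/n = 6032.31 − 5571.122 = 461.188
R² = Sxy²/(Sxx·Syy) = (598.48)²/(806.8·461.188) = 0.962621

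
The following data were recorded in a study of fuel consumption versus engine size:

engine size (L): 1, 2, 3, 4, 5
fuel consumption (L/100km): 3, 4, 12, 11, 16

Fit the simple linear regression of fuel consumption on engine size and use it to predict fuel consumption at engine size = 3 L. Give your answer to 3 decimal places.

9.200

n = 5, Σx = 15, Σy = 46, Σxy = 171, Σx² = 55
Sxx = Σx² − (Σx)²/n = 55 − 45 = 10
Sxy = Σxy − (Σx)(Σy)/n = 171 − 138 = 33
b = Sxy/Sxx = 33/10 = 3.3
a = ȳ − b·x̄ = 9.2 − 3.3·3 = -0.7
ŷ(3) = a + b·3 = -0.7 + 3.3·3 = 9.2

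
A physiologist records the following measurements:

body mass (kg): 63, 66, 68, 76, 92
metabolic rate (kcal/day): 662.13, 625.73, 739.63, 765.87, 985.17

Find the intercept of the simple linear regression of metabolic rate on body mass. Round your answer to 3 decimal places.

-91.883

n = 5, Σx = 365, Σy = 3778.53, Σxy = 282148.97, Σx² = 27189
Sxx = Σx² − (Σx)²/n = 27189 − 26645 = 544
Sxy = Σxy − (Σx)(Σy)/n = 282148.97 − 275832.69 = 6316.28
b = Sxy/Sxx = 6316.28/544 = 11.610809
a = ȳ − b·x̄ = 755.706 − 11.610809·73 = -91.883044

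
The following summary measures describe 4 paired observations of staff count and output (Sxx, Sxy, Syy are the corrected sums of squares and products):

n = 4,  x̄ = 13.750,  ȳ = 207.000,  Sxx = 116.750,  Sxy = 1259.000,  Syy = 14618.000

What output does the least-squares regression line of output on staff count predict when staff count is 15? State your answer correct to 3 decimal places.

b = Sxy/Sxx = 1259/116.75 = 10.783726
a = ȳ − b·x̄ = 207 − 10.783726·13.75 = 58.723769
ŷ(15) = a + b·15 = 58.723769 + 10.783726·15 = 220.479657

220.480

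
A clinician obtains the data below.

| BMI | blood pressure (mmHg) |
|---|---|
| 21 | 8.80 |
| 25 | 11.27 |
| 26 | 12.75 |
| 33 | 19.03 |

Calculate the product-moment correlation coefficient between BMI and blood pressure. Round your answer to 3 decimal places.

0.995

n = 4, Σx = 105, Σy = 51.85, Σxy = 1426.04, Σx² = 2831, Σy² = 729.1563
Sxx = Σx² − (Σx)²/n = 2831 − 2756.25 = 74.75
Sxy = Σxy − (Σx)(Σy)/n = 1426.04 − 1361.0625 = 64.9775
Syy = Σy² − (Σy)²/n = 729.1563 − 672.105625 = 57.050675
r = Sxy/√(Sxx·Syy) = 64.9775/√(4264.537956) = 64.9775/65.303430 = 0.995009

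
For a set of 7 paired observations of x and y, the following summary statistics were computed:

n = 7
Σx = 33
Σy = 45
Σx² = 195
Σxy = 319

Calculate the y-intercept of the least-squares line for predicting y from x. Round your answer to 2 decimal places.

Sxx = Σx² − (Σx)²/n = 195 − 155.571429 = 39.428571
Sxy = Σxy − (Σx)(Σy)/n = 319 − 212.142857 = 106.857143
b = Sxy/Sxx = 106.857143/39.428571 = 2.710145
a = ȳ − b·x̄ = 6.428571 − 2.710145·4.714286 = -6.347826

-6.35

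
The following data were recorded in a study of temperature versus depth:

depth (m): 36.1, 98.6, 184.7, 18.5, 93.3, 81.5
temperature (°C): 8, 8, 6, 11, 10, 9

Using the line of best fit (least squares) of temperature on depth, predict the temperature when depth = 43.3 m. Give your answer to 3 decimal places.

n = 6, Σx = 512.7, Σy = 52, Σxy = 4055.8, Σx² = 60828.65
Sxx = Σx² − (Σx)²/n = 60828.65 − 43810.215 = 17018.435
Sxy = Σxy − (Σx)(Σy)/n = 4055.8 − 4443.4 = -387.6
b = Sxy/Sxx = -387.6/17018.435 = -0.022775
a = ȳ − b·x̄ = 8.666667 − (-0.022775)·85.45 = 10.612816
ŷ(43.3) = a + b·43.3 = 10.612816 + (-0.022775)·43.3 = 9.626646

9.627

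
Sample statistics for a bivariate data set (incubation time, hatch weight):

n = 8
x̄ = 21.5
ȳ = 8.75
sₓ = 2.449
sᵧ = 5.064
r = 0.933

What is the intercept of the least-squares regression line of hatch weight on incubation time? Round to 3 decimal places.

-32.729

b = r · sᵧ/sₓ = 0.933 · 5.064/2.449 = 1.929241
a = ȳ − b·x̄ = 8.75 − 1.929241·21.5 = -32.728688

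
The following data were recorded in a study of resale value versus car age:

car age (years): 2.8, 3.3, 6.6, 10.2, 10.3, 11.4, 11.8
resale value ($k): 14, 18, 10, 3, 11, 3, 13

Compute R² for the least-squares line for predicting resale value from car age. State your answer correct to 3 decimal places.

0.432

n = 7, Σx = 56.4, Σy = 72, Σxy = 496.1, Σx² = 541.62, Σy² = 928
Sxx = Σx² − (Σx)²/n = 541.62 − 454.422857 = 87.197143
Sxy = Σxy − (Σx)(Σy)/n = 496.1 − 580.114286 = -84.014286
Syy = Σy² − (Σy)²/n = 928 − 740.571429 = 187.428571
R² = Sxy²/(Sxx·Syy) = (-84.014286)²/(87.197143·187.428571) = 0.431885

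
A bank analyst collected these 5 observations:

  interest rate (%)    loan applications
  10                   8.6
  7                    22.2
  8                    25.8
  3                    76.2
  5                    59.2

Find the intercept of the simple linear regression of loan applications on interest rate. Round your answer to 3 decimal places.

n = 5, Σx = 33, Σy = 192, Σxy = 972.4, Σx² = 247
Sxx = Σx² − (Σx)²/n = 247 − 217.8 = 29.2
Sxy = Σxy − (Σx)(Σy)/n = 972.4 − 1267.2 = -294.8
b = Sxy/Sxx = -294.8/29.2 = -10.095890
a = ȳ − b·x̄ = 38.4 − (-10.095890)·6.6 = 105.032877

105.033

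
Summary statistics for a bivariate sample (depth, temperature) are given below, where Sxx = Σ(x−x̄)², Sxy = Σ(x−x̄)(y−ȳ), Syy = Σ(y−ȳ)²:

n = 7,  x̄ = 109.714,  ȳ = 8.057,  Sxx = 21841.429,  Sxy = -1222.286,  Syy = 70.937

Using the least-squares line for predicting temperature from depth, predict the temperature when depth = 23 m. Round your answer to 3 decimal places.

12.910

b = Sxy/Sxx = -1222.286/21841.429 = -0.055962
a = ȳ − b·x̄ = 8.057 − (-0.055962)·109.714 = 14.196795
ŷ(23) = a + b·23 = 14.196795 + (-0.055962)·23 = 12.909673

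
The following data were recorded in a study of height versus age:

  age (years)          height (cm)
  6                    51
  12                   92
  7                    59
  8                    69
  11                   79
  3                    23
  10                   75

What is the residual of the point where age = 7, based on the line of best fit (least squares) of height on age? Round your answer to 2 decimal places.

n = 7, Σx = 57, Σy = 448, Σxy = 4063, Σx² = 523
Sxx = Σx² − (Σx)²/n = 523 − 464.142857 = 58.857143
Sxy = Σxy − (Σx)(Σy)/n = 4063 − 3648 = 415
b = Sxy/Sxx = 415/58.857143 = 7.050971
a = ȳ − b·x̄ = 64 − 7.050971·8.142857 = 6.584951
ŷ(7) = 6.584951 + 7.050971·7 = 55.941748
residual = y − ŷ = 59 − 55.941748 = 3.058252

3.06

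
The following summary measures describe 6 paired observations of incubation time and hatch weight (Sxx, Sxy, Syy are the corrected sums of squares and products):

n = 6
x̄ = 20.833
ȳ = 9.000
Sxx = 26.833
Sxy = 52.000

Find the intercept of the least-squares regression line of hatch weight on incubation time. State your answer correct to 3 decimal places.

b = Sxy/Sxx = 52/26.833 = 1.937912
a = ȳ − b·x̄ = 9 − 1.937912·20.833 = -31.372526

-31.373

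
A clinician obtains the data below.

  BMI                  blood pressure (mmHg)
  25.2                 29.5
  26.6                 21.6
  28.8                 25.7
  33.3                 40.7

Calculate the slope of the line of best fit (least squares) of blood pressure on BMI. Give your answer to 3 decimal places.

n = 4, Σx = 113.9, Σy = 117.5, Σxy = 3413.43, Σx² = 3280.93
Sxx = Σx² − (Σx)²/n = 3280.93 − 3243.3025 = 37.6275
Sxy = Σxy − (Σx)(Σy)/n = 3413.43 − 3345.8125 = 67.6175
b = Sxy/Sxx = 67.6175/37.6275 = 1.797023

1.797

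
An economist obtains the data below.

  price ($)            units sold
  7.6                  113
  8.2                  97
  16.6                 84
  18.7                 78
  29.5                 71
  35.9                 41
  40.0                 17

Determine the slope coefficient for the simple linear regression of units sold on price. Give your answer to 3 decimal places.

n = 7, Σx = 156.5, Σy = 501, Σxy = 8753.6, Σx² = 4509.31
Sxx = Σx² − (Σx)²/n = 4509.31 − 3498.892857 = 1010.417143
Sxy = Σxy − (Σx)(Σy)/n = 8753.6 − 11200.928571 = -2447.328571
b = Sxy/Sxx = -2447.328571/1010.417143 = -2.422097

-2.422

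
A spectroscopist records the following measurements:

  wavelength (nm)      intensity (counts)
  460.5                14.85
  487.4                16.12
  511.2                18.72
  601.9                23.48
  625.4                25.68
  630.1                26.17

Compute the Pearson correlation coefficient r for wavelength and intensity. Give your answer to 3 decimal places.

0.996

n = 6, Σx = 3316.5, Σy = 125.02, Σxy = 70947.578, Σx² = 1861379.23, Σy² = 2726.457
Sxx = Σx² − (Σx)²/n = 1861379.23 − 1833195.375 = 28183.855
Sxy = Σxy − (Σx)(Σy)/n = 70947.578 − 69104.805 = 1842.773
Syy = Σy² − (Σy)²/n = 2726.457 − 2605.000067 = 121.456933
r = Sxy/√(Sxx·Syy) = 1842.773/√(3423124.597811) = 1842.773/1850.168803 = 0.996003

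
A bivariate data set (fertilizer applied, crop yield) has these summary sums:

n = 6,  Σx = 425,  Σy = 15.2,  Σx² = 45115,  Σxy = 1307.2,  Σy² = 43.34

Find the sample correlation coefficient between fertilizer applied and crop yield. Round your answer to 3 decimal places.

Sxx = Σx² − (Σx)²/n = 45115 − 30104.166667 = 15010.833333
Sxy = Σxy − (Σx)(Σy)/n = 1307.2 − 1076.666667 = 230.533333
Syy = Σy² − (Σy)²/n = 43.34 − 38.506667 = 4.833333
r = Sxy/√(Sxx·Syy) = 230.533333/√(72552.361111) = 230.533333/269.355455 = 0.855870

0.856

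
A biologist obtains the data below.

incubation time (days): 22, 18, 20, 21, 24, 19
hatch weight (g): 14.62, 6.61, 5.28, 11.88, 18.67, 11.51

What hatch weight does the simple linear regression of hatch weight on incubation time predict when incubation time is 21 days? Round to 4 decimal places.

n = 6, Σx = 124, Σy = 68.57, Σxy = 1462.47, Σx² = 2586
Sxx = Σx² − (Σx)²/n = 2586 − 2562.666667 = 23.333333
Sxy = Σxy − (Σx)(Σy)/n = 1462.47 − 1417.113333 = 45.356667
b = Sxy/Sxx = 45.356667/23.333333 = 1.943857
a = ȳ − b·x̄ = 11.428333 − 1.943857·20.666667 = -28.744714
ŷ(21) = a + b·21 = -28.744714 + 1.943857·21 = 12.076286

12.0763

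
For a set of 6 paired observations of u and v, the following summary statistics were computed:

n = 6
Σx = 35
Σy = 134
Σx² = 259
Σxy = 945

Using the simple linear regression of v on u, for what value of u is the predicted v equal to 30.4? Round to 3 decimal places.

8.541

Sxx = Σx² − (Σx)²/n = 259 − 204.166667 = 54.833333
Sxy = Σxy − (Σx)(Σy)/n = 945 − 781.666667 = 163.333333
b = Sxy/Sxx = 163.333333/54.833333 = 2.978723
a = ȳ − b·x̄ = 22.333333 − 2.978723·5.833333 = 4.957447
Set a + b·x = 30.4: x = (30.4 − 4.957447) / 2.978723 = 8.541429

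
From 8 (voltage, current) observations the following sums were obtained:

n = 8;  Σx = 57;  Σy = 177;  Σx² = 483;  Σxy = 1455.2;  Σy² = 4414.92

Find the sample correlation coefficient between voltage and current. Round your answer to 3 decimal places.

0.991

Sxx = Σx² − (Σx)²/n = 483 − 406.125 = 76.875
Sxy = Σxy − (Σx)(Σy)/n = 1455.2 − 1261.125 = 194.075
Syy = Σy² − (Σy)²/n = 4414.92 − 3916.125 = 498.795
r = Sxy/√(Sxx·Syy) = 194.075/√(38344.865625) = 194.075/195.818451 = 0.991097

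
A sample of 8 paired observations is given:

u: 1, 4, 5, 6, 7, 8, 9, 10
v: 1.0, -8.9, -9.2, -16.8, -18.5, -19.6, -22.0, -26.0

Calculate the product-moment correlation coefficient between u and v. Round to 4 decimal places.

n = 8, Σx = 50, Σy = -120, Σxy = -925.7, Σx² = 372, Σy² = 2333.5
Sxx = Σx² − (Σx)²/n = 372 − 312.5 = 59.5
Sxy = Σxy − (Σx)(Σy)/n = -925.7 − (-750) = -175.7
Syy = Σy² − (Σy)²/n = 2333.5 − 1800 = 533.5
r = Sxy/√(Sxx·Syy) = -175.7/√(31743.25) = -175.7/178.166355 = -0.986157

-0.9862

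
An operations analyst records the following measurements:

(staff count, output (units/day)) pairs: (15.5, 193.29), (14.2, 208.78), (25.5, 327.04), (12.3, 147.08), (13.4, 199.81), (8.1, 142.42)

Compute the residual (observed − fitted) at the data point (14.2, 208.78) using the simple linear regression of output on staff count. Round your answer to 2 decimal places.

n = 6, Σx = 89, Σy = 1218.42, Σxy = 19940.331, Σx² = 1488.6
Sxx = Σx² − (Σx)²/n = 1488.6 − 1320.166667 = 168.433333
Sxy = Σxy − (Σx)(Σy)/n = 19940.331 − 18073.23 = 1867.101
b = Sxy/Sxx = 1867.101/168.433333 = 11.085104
a = ȳ − b·x̄ = 203.07 − 11.085104·14.833333 = 38.640959
ŷ(14.2) = 38.640959 + 11.085104·14.2 = 196.049434
residual = y − ŷ = 208.78 − 196.049434 = 12.730566

12.73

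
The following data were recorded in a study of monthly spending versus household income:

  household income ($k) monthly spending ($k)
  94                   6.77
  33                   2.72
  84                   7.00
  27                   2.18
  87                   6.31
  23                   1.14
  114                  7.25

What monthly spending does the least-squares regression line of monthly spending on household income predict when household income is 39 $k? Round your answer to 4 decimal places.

2.9082

n = 7, Σx = 462, Σy = 33.37, Σxy = 2774.69, Σx² = 38804
Sxx = Σx² − (Σx)²/n = 38804 − 30492 = 8312
Sxy = Σxy − (Σx)(Σy)/n = 2774.69 − 2202.42 = 572.27
b = Sxy/Sxx = 572.27/8312 = 0.068849
a = ȳ − b·x̄ = 4.767143 − 0.068849·66 = 0.223132
ŷ(39) = a + b·39 = 0.223132 + 0.068849·39 = 2.908229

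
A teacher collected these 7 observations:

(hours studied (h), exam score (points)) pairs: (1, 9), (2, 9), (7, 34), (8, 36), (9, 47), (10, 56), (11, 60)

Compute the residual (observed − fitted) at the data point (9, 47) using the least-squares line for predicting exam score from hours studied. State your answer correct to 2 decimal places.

-0.06

n = 7, Σx = 48, Σy = 251, Σxy = 2196, Σx² = 420
Sxx = Σx² − (Σx)²/n = 420 − 329.142857 = 90.857143
Sxy = Σxy − (Σx)(Σy)/n = 2196 − 1721.142857 = 474.857143
b = Sxy/Sxx = 474.857143/90.857143 = 5.226415
a = ȳ − b·x̄ = 35.857143 − 5.226415·6.857143 = 0.018868
ŷ(9) = 0.018868 + 5.226415·9 = 47.056604
residual = y − ŷ = 47 − 47.056604 = -0.056604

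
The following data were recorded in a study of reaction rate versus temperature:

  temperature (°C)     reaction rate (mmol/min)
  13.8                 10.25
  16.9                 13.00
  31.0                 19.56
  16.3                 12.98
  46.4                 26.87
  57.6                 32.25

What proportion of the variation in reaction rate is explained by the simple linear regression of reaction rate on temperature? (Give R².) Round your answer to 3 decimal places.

n = 6, Σx = 182, Σy = 114.91, Σxy = 4283.452, Σx² = 7173.46, Σy² = 2587.1959
Sxx = Σx² − (Σx)²/n = 7173.46 − 5520.666667 = 1652.793333
Sxy = Σxy − (Σx)(Σy)/n = 4283.452 − 3485.603333 = 797.848667
Syy = Σy² − (Σy)²/n = 2587.1959 − 2200.718017 = 386.477883
R² = Sxy²/(Sxx·Syy) = (797.848667)²/(1652.793333·386.477883) = 0.996547

0.997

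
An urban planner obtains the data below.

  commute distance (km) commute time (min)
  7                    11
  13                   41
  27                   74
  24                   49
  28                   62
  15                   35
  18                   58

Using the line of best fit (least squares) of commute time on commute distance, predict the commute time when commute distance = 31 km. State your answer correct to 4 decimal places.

n = 7, Σx = 132, Σy = 330, Σxy = 7089, Σx² = 2856
Sxx = Σx² − (Σx)²/n = 2856 − 2489.142857 = 366.857143
Sxy = Σxy − (Σx)(Σy)/n = 7089 − 6222.857143 = 866.142857
b = Sxy/Sxx = 866.142857/366.857143 = 2.360981
a = ȳ − b·x̄ = 47.142857 − 2.360981·18.857143 = 2.621495
ŷ(31) = a + b·31 = 2.621495 + 2.360981·31 = 75.811916

75.8119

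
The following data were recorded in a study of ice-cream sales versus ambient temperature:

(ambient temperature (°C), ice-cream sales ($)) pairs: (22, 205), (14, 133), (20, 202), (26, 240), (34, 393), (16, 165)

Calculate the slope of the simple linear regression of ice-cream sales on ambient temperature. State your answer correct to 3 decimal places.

n = 6, Σx = 132, Σy = 1338, Σxy = 32654, Σx² = 3168
Sxx = Σx² − (Σx)²/n = 3168 − 2904 = 264
Sxy = Σxy − (Σx)(Σy)/n = 32654 − 29436 = 3218
b = Sxy/Sxx = 3218/264 = 12.189394

12.189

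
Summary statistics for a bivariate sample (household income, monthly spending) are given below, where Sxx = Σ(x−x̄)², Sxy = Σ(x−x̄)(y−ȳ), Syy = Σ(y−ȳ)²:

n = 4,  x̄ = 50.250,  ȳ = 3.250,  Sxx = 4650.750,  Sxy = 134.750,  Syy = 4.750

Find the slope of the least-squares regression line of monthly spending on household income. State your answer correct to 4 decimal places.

0.0290

b = Sxy/Sxx = 134.75/4650.75 = 0.028974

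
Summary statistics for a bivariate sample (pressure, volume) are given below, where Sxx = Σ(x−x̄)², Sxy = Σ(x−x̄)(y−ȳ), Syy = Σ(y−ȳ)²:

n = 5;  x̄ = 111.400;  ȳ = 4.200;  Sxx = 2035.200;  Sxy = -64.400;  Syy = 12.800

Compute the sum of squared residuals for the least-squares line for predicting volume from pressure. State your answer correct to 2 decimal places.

b = Sxy/Sxx = -64.4/2035.2 = -0.031643
SSE = Syy − b·Sxy = 12.8 − (-0.031643)·(-64.4) = 10.762186

10.76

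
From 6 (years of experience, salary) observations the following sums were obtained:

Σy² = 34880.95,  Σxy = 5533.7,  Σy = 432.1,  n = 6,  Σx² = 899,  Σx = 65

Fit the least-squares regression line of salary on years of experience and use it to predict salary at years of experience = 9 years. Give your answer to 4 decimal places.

63.9938

Sxx = Σx² − (Σx)²/n = 899 − 704.166667 = 194.833333
Sxy = Σxy − (Σx)(Σy)/n = 5533.7 − 4681.083333 = 852.616667
b = Sxy/Sxx = 852.616667/194.833333 = 4.376133
a = ȳ − b·x̄ = 72.016667 − 4.376133·10.833333 = 24.608554
ŷ(9) = a + b·9 = 24.608554 + 4.376133·9 = 63.993755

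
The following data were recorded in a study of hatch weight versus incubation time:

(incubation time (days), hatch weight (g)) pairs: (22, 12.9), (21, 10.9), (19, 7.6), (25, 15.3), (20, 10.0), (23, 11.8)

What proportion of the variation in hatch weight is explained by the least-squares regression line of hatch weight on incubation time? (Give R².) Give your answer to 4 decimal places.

n = 6, Σx = 130, Σy = 68.5, Σxy = 1511, Σx² = 2840, Σy² = 816.31
Sxx = Σx² − (Σx)²/n = 2840 − 2816.666667 = 23.333333
Sxy = Σxy − (Σx)(Σy)/n = 1511 − 1484.166667 = 26.833333
Syy = Σy² − (Σy)²/n = 816.31 − 782.041667 = 34.268333
R² = Sxy²/(Sxx·Syy) = (26.833333)²/(23.333333·34.268333) = 0.900491

0.9005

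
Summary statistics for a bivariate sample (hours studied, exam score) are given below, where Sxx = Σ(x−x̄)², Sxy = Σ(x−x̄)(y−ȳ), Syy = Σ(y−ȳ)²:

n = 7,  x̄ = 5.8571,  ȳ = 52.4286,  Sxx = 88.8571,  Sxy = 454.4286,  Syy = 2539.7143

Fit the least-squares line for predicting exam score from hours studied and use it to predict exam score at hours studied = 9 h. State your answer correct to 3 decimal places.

68.502

b = Sxy/Sxx = 454.4286/88.8571 = 5.114151
a = ȳ − b·x̄ = 52.4286 − 5.114151·5.8571 = 22.474508
ŷ(9) = a + b·9 = 22.474508 + 5.114151·9 = 68.501864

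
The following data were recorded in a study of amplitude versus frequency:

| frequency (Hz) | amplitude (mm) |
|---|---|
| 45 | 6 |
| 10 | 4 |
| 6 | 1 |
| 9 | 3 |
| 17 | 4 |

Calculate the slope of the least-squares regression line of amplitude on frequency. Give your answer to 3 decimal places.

n = 5, Σx = 87, Σy = 18, Σxy = 411, Σx² = 2531
Sxx = Σx² − (Σx)²/n = 2531 − 1513.8 = 1017.2
Sxy = Σxy − (Σx)(Σy)/n = 411 − 313.2 = 97.8
b = Sxy/Sxx = 97.8/1017.2 = 0.096146

0.096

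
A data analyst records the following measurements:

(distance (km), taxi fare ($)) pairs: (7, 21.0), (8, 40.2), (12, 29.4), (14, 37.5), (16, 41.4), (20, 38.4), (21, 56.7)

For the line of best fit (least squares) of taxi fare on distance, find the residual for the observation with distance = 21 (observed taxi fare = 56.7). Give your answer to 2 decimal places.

n = 7, Σx = 98, Σy = 264.6, Σxy = 3967.5, Σx² = 1550
Sxx = Σx² − (Σx)²/n = 1550 − 1372 = 178
Sxy = Σxy − (Σx)(Σy)/n = 3967.5 − 3704.4 = 263.1
b = Sxy/Sxx = 263.1/178 = 1.478090
a = ȳ − b·x̄ = 37.8 − 1.478090·14 = 17.106742
ŷ(21) = 17.106742 + 1.478090·21 = 48.146629
residual = y − ŷ = 56.7 − 48.146629 = 8.553371

8.55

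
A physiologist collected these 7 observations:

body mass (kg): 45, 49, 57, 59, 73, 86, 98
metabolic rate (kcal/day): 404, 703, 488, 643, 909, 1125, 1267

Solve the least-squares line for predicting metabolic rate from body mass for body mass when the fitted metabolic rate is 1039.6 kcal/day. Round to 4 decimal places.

82.7273

n = 7, Σx = 467, Σy = 5539, Σxy = 405653, Σx² = 33485
Sxx = Σx² − (Σx)²/n = 33485 − 31155.571429 = 2329.428571
Sxy = Σxy − (Σx)(Σy)/n = 405653 − 369530.428571 = 36122.571429
b = Sxy/Sxx = 36122.571429/2329.428571 = 15.507053
a = ȳ − b·x̄ = 791.285714 − 15.507053·66.714286 = -243.256225
Set a + b·x = 1039.6: x = (1039.6 − (-243.256225)) / 15.507053 = 82.727276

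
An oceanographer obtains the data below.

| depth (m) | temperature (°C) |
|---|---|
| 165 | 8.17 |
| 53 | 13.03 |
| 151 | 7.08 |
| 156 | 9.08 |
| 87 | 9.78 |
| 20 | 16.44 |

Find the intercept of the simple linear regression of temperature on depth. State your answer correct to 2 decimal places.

n = 6, Σx = 632, Σy = 63.58, Σxy = 5703.86, Σx² = 85140
Sxx = Σx² − (Σx)²/n = 85140 − 66570.666667 = 18569.333333
Sxy = Σxy − (Σx)(Σy)/n = 5703.86 − 6697.093333 = -993.233333
b = Sxy/Sxx = -993.233333/18569.333333 = -0.053488
a = ȳ − b·x̄ = 10.596667 − (-0.053488)·105.333333 = 16.230718

16.23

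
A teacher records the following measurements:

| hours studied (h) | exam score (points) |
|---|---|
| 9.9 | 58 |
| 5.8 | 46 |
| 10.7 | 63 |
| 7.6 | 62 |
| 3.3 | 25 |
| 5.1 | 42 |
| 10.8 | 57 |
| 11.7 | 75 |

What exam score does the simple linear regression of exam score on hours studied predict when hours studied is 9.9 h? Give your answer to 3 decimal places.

61.510

n = 8, Σx = 64.9, Σy = 428, Σxy = 3776.1, Σx² = 594.33
Sxx = Σx² − (Σx)²/n = 594.33 − 526.50125 = 67.82875
Sxy = Σxy − (Σx)(Σy)/n = 3776.1 − 3472.15 = 303.95
b = Sxy/Sxx = 303.95/67.82875 = 4.481138
a = ȳ − b·x̄ = 53.5 − 4.481138·8.1125 = 17.146767
ŷ(9.9) = a + b·9.9 = 17.146767 + 4.481138·9.9 = 61.510034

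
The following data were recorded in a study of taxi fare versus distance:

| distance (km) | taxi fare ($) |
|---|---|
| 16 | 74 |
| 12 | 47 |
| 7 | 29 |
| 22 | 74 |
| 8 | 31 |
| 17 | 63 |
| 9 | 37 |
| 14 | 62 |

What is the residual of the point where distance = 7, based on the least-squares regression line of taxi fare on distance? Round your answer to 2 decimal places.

n = 8, Σx = 105, Σy = 417, Σxy = 6099, Σx² = 1563
Sxx = Σx² − (Σx)²/n = 1563 − 1378.125 = 184.875
Sxy = Σxy − (Σx)(Σy)/n = 6099 − 5473.125 = 625.875
b = Sxy/Sxx = 625.875/184.875 = 3.385396
a = ȳ − b·x̄ = 52.125 − 3.385396·13.125 = 7.691684
ŷ(7) = 7.691684 + 3.385396·7 = 31.389452
residual = y − ŷ = 29 − 31.389452 = -2.389452

-2.39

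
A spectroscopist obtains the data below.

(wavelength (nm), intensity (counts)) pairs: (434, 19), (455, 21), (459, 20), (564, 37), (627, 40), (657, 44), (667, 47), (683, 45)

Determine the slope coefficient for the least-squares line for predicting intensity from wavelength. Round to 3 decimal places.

n = 8, Σx = 4546, Σy = 273, Σxy = 163921, Σx² = 2660314
Sxx = Σx² − (Σx)²/n = 2660314 − 2583264.5 = 77049.5
Sxy = Σxy − (Σx)(Σy)/n = 163921 − 155132.25 = 8788.75
b = Sxy/Sxx = 8788.75/77049.5 = 0.114066

0.114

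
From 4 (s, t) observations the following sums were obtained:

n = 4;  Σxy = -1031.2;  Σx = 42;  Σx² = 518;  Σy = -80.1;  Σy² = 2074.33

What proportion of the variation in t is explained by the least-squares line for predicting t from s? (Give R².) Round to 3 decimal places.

Sxx = Σx² − (Σx)²/n = 518 − 441 = 77
Sxy = Σxy − (Σx)(Σy)/n = -1031.2 − (-841.05) = -190.15
Syy = Σy² − (Σy)²/n = 2074.33 − 1604.0025 = 470.3275
R² = Sxy²/(Sxx·Syy) = (-190.15)²/(77·470.3275) = 0.998393

0.998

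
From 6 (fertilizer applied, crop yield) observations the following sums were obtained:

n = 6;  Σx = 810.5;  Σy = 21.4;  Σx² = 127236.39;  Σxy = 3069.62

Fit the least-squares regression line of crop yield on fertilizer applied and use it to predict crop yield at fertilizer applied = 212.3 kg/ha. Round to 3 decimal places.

4.345

Sxx = Σx² − (Σx)²/n = 127236.39 − 109485.041667 = 17751.348333
Sxy = Σxy − (Σx)(Σy)/n = 3069.62 − 2890.783333 = 178.836667
b = Sxy/Sxx = 178.836667/17751.348333 = 0.010075
a = ȳ − b·x̄ = 3.566667 − 0.010075·135.083333 = 2.205764
ŷ(212.3) = a + b·212.3 = 2.205764 + 0.010075·212.3 = 4.344589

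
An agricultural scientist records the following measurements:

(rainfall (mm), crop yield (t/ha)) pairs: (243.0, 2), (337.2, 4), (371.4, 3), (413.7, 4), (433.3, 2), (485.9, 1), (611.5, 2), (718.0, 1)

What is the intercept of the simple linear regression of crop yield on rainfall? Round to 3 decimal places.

n = 8, Σx = 3614, Σy = 19, Σxy = 7897.3, Σx² = 1795142.44
Sxx = Σx² − (Σx)²/n = 1795142.44 − 1632624.5 = 162517.94
Sxy = Σxy − (Σx)(Σy)/n = 7897.3 − 8583.25 = -685.95
b = Sxy/Sxx = -685.95/162517.94 = -0.004221
a = ȳ − b·x̄ = 2.375 − (-0.004221)·451.75 = 4.281730

4.282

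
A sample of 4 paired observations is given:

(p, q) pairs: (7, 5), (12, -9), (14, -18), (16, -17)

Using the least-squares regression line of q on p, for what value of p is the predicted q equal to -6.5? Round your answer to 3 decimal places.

11.030

n = 4, Σx = 49, Σy = -39, Σxy = -597, Σx² = 645
Sxx = Σx² − (Σx)²/n = 645 − 600.25 = 44.75
Sxy = Σxy − (Σx)(Σy)/n = -597 − (-477.75) = -119.25
b = Sxy/Sxx = -119.25/44.75 = -2.664804
a = ȳ − b·x̄ = -9.75 − (-2.664804)·12.25 = 22.893855
Set a + b·x = -6.5: x = (-6.5 − 22.893855) / (-2.664804) = 11.030398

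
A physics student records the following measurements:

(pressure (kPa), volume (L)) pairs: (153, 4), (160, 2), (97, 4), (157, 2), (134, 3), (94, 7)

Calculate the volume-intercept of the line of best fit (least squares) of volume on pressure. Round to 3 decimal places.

n = 6, Σx = 795, Σy = 22, Σxy = 2694, Σx² = 109859
Sxx = Σx² − (Σx)²/n = 109859 − 105337.5 = 4521.5
Sxy = Σxy − (Σx)(Σy)/n = 2694 − 2915 = -221
b = Sxy/Sxx = -221/4521.5 = -0.048878
a = ȳ − b·x̄ = 3.666667 − (-0.048878)·132.5 = 10.142947

10.143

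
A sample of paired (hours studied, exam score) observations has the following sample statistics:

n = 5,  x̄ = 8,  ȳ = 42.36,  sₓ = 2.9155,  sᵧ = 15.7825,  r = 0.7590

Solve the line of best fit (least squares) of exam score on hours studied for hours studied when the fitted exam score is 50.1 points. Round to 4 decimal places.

b = r · sᵧ/sₓ = 0.759 · 15.7825/2.9155 = 4.108701
a = ȳ − b·x̄ = 42.36 − 4.108701·8 = 9.490393
Set a + b·x = 50.1: x = (50.1 − 9.490393) / 4.108701 = 9.883807

9.8838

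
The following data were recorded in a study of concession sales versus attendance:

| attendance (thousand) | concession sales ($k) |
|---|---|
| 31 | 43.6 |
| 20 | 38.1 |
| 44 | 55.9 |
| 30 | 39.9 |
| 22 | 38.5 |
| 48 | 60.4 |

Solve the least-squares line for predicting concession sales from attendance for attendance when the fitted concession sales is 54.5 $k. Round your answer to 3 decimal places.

42.737

n = 6, Σx = 195, Σy = 276.4, Σxy = 9516.4, Σx² = 6985
Sxx = Σx² − (Σx)²/n = 6985 − 6337.5 = 647.5
Sxy = Σxy − (Σx)(Σy)/n = 9516.4 − 8983 = 533.4
b = Sxy/Sxx = 533.4/647.5 = 0.823784
a = ȳ − b·x̄ = 46.066667 − 0.823784·32.5 = 19.293694
Set a + b·x = 54.5: x = (54.5 − 19.293694) / 0.823784 = 42.737314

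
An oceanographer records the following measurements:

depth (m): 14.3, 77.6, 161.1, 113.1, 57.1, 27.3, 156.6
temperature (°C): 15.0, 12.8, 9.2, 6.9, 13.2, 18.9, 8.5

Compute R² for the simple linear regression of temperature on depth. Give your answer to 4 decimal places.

n = 7, Σx = 607.1, Σy = 84.5, Σxy = 6071.08, Σx² = 73500.33, Σy² = 1124.79
Sxx = Σx² − (Σx)²/n = 73500.33 − 52652.915714 = 20847.414286
Sxy = Σxy − (Σx)(Σy)/n = 6071.08 − 7328.564286 = -1257.484286
Syy = Σy² − (Σy)²/n = 1124.79 − 1020.035714 = 104.754286
R² = Sxy²/(Sxx·Syy) = (-1257.484286)²/(20847.414286·104.754286) = 0.724071

0.7241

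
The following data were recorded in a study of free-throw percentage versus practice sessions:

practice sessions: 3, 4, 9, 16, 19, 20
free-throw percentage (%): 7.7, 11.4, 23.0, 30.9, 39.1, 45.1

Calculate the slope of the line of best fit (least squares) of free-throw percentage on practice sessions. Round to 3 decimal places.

n = 6, Σx = 71, Σy = 157.2, Σxy = 2415, Σx² = 1123
Sxx = Σx² − (Σx)²/n = 1123 − 840.166667 = 282.833333
Sxy = Σxy − (Σx)(Σy)/n = 2415 − 1860.2 = 554.8
b = Sxy/Sxx = 554.8/282.833333 = 1.961579

1.962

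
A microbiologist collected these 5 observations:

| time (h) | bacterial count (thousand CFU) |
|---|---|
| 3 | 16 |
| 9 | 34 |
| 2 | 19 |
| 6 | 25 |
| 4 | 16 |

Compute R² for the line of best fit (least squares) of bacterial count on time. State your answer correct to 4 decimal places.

0.8442

n = 5, Σx = 24, Σy = 110, Σxy = 606, Σx² = 146, Σy² = 2654
Sxx = Σx² − (Σx)²/n = 146 − 115.2 = 30.8
Sxy = Σxy − (Σx)(Σy)/n = 606 − 528 = 78
Syy = Σy² − (Σy)²/n = 2654 − 2420 = 234
R² = Sxy²/(Sxx·Syy) = (78)²/(30.8·234) = 0.844156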